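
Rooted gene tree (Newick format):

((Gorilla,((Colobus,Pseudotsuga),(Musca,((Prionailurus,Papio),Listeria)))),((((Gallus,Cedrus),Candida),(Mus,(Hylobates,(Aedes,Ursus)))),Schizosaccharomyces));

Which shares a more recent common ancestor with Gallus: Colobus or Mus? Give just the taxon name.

Mus

The MRCA of Gallus and Mus subtends (((Gallus,Cedrus),Candida),(Mus,(Hylobates,(Aedes,Ursus)))) (7 taxa).
The MRCA of Gallus and Colobus is the root, subtending the entire tree (15 taxa).
The first is nested inside the second, so Gallus shares a more recent common ancestor with Mus.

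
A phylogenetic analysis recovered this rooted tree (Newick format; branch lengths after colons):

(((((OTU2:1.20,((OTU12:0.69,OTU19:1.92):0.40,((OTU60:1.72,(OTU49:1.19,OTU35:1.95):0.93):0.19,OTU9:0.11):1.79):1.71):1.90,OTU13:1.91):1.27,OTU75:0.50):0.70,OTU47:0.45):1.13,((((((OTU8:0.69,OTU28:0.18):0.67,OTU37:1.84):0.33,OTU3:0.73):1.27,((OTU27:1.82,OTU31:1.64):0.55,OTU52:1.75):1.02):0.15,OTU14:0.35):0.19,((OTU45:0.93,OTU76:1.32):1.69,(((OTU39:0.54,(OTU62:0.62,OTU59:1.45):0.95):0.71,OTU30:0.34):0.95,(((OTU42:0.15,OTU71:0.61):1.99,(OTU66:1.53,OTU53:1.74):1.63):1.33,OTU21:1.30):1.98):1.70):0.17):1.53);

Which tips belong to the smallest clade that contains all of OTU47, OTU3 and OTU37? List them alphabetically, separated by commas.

Tracing OTU47: it sits inside ((((OTU2,((OTU12,OTU19),((OTU60,(OTU49,OTU35)),OTU9))),OTU13),OTU75),OTU47).
Tracing OTU3: it sits inside (((OTU8,OTU28),OTU37),OTU3).
Tracing OTU37: it sits inside ((OTU8,OTU28),OTU37).
The smallest clade enclosing all 3 is the whole tree (their MRCA is the root), so the answer is all 29 tips in alphabetical order.

OTU12, OTU13, OTU14, OTU19, OTU2, OTU21, OTU27, OTU28, OTU3, OTU30, OTU31, OTU35, OTU37, OTU39, OTU42, OTU45, OTU47, OTU49, OTU52, OTU53, OTU59, OTU60, OTU62, OTU66, OTU71, OTU75, OTU76, OTU8, OTU9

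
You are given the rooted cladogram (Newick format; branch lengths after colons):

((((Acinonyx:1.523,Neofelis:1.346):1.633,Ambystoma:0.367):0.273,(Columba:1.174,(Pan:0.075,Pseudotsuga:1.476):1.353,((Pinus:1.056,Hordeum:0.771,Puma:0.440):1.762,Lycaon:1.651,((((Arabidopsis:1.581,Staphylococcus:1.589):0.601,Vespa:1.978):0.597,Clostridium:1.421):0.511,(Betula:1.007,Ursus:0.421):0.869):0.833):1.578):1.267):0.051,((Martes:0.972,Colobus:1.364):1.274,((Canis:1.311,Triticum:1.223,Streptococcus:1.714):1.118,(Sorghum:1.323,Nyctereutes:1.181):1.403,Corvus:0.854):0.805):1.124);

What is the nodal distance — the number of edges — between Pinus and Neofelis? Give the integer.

The MRCA of Pinus and Neofelis is the node subtending (((Acinonyx,Neofelis),Ambystoma),(Columba,(Pan,Pseudotsuga),((Pinus,Hordeum,Puma),Lycaon,((((Arabidopsis,Staphylococcus),Vespa),Clostridium),(Betula,Ursus))))).
From Pinus up to that node: 4 branches. From Neofelis up to the same node: 3 branches. Total: 4 + 3 = 7.

7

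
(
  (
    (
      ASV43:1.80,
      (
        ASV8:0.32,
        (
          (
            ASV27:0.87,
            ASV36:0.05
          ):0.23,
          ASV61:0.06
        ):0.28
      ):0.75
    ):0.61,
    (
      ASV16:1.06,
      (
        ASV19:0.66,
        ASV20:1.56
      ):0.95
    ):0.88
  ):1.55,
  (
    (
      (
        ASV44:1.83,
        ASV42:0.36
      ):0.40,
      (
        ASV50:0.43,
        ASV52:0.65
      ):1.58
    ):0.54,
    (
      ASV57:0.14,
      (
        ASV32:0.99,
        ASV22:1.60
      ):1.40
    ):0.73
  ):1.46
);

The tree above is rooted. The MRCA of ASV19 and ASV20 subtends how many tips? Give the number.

2

The MRCA of ASV19 and ASV20 is the node subtending (ASV19,ASV20).
That clade contains 2 terminal taxa: ASV19, ASV20.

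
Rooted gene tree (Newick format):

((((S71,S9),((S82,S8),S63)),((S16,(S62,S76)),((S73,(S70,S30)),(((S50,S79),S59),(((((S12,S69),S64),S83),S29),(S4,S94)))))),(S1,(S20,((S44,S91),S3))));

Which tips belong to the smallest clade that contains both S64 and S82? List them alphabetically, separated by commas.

Tracing S64: it sits inside ((S12,S69),S64).
Tracing S82: it sits inside (S82,S8).
The smallest clade enclosing both is (((S71,S9),((S82,S8),S63)),((S16,(S62,S76)),((S73,(S70,S30)),(((S50,S79),S59),(((((S12,S69),S64),S83),S29),(S4,S94)))))); the answer is its 21 terminal taxa in alphabetical order.

S12, S16, S29, S30, S4, S50, S59, S62, S63, S64, S69, S70, S71, S73, S76, S79, S8, S82, S83, S9, S94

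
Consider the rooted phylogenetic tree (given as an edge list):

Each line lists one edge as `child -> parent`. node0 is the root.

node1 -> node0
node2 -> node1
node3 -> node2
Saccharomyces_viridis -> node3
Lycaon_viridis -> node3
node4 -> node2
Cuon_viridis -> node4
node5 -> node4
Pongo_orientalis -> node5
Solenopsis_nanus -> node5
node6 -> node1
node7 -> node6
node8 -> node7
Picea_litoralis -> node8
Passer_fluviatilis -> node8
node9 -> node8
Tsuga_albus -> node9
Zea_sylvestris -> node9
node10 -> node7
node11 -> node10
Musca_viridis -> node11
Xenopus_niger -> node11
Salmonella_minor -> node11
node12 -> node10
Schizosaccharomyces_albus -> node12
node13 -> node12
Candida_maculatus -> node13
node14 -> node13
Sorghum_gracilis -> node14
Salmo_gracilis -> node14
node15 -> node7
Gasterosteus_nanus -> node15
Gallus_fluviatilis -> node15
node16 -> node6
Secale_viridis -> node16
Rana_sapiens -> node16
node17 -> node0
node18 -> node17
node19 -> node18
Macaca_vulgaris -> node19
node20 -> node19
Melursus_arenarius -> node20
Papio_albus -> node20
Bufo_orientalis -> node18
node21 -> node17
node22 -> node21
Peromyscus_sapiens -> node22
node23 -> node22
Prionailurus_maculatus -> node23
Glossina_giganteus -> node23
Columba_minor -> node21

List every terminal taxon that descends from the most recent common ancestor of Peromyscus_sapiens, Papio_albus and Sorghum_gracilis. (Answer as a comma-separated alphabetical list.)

Tracing Peromyscus_sapiens: it sits inside (Peromyscus_sapiens,(Prionailurus_maculatus,Glossina_giganteus)).
Tracing Papio_albus: it sits inside (Melursus_arenarius,Papio_albus).
Tracing Sorghum_gracilis: it sits inside (Sorghum_gracilis,Salmo_gracilis).
The smallest clade enclosing all 3 is the whole tree (their MRCA is the root), so the answer is all 28 tips in alphabetical order.

Bufo_orientalis, Candida_maculatus, Columba_minor, Cuon_viridis, Gallus_fluviatilis, Gasterosteus_nanus, Glossina_giganteus, Lycaon_viridis, Macaca_vulgaris, Melursus_arenarius, Musca_viridis, Papio_albus, Passer_fluviatilis, Peromyscus_sapiens, Picea_litoralis, Pongo_orientalis, Prionailurus_maculatus, Rana_sapiens, Saccharomyces_viridis, Salmo_gracilis, Salmonella_minor, Schizosaccharomyces_albus, Secale_viridis, Solenopsis_nanus, Sorghum_gracilis, Tsuga_albus, Xenopus_niger, Zea_sylvestris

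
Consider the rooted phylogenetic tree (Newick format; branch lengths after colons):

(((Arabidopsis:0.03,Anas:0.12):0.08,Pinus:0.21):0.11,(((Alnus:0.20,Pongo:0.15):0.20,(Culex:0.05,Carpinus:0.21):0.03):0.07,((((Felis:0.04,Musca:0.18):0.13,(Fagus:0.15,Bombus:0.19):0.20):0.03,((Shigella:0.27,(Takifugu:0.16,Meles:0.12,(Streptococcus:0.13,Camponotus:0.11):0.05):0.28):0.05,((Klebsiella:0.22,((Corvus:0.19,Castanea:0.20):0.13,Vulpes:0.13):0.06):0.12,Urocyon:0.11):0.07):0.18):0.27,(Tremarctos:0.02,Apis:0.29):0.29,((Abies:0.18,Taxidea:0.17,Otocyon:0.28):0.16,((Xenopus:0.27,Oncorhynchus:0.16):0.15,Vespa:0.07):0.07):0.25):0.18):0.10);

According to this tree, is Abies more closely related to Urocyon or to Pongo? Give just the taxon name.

Urocyon

The MRCA of Abies and Urocyon subtends ((((Felis,Musca),(Fagus,Bombus)),((Shigella,(Takifugu,Meles,(Streptococcus,Camponotus))),((Klebsiella,((Corvus,Castanea),Vulpes)),Urocyon))),(Tremarctos,Apis),((Abies,Taxidea,Otocyon),((Xenopus,Oncorhynchus),Vespa))) (22 taxa).
The MRCA of Abies and Pongo subtends (((Alnus,Pongo),(Culex,Carpinus)),((((Felis,Musca),(Fagus,Bombus)),((Shigella,(Takifugu,Meles,(Streptococcus,Camponotus))),((Klebsiella,((Corvus,Castanea),Vulpes)),Urocyon))),(Tremarctos,Apis),((Abies,Taxidea,Otocyon),((Xenopus,Oncorhynchus),Vespa)))) (26 taxa).
The first is nested inside the second, so Abies shares a more recent common ancestor with Urocyon.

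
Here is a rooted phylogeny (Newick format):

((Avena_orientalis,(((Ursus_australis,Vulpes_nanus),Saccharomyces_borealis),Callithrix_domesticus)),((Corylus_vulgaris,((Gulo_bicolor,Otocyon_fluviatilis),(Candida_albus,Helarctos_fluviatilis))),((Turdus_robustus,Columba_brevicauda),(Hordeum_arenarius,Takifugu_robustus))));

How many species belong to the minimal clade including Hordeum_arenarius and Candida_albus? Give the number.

9

The MRCA of Hordeum_arenarius and Candida_albus is the node subtending ((Corylus_vulgaris,((Gulo_bicolor,Otocyon_fluviatilis),(Candida_albus,Helarctos_fluviatilis))),((Turdus_robustus,Columba_brevicauda),(Hordeum_arenarius,Takifugu_robustus))).
That clade contains 9 terminal taxa: Candida_albus, Columba_brevicauda, Corylus_vulgaris, Gulo_bicolor, Helarctos_fluviatilis, Hordeum_arenarius, Otocyon_fluviatilis, Takifugu_robustus, Turdus_robustus.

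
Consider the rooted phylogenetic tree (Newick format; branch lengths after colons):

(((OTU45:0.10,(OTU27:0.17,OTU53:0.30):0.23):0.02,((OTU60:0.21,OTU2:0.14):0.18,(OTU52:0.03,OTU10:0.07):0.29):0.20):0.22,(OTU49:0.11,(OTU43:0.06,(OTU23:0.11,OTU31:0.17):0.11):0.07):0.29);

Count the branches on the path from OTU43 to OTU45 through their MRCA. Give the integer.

The MRCA of OTU43 and OTU45 is the root of the tree.
From OTU43 up to that node: 3 branches. From OTU45 up to the same node: 3 branches. Total: 3 + 3 = 6.

6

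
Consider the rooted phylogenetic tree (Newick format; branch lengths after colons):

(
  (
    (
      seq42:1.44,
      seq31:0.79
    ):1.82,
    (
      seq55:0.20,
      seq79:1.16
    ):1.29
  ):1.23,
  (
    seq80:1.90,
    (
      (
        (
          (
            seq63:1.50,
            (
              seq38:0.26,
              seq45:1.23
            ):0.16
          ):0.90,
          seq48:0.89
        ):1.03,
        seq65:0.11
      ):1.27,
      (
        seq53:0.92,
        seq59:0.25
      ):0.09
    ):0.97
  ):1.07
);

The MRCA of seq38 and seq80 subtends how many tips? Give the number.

8

The MRCA of seq38 and seq80 is the node subtending (seq80,((((seq63,(seq38,seq45)),seq48),seq65),(seq53,seq59))).
That clade contains 8 terminal taxa: seq38, seq45, seq48, seq53, seq59, seq63, seq65, seq80.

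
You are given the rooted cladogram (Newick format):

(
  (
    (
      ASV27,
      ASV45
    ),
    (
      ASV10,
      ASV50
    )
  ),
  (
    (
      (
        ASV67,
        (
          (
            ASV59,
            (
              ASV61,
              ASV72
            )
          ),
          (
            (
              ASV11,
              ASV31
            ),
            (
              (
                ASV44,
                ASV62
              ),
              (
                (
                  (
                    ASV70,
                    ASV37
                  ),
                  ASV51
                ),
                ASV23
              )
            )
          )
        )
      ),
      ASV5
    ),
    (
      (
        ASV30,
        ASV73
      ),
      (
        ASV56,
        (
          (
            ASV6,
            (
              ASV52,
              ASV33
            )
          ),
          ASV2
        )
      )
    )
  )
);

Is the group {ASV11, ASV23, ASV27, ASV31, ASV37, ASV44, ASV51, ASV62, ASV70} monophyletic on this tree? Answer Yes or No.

No

The MRCA of the listed taxa is the root, so the smallest clade containing them is the whole tree.
That clade also contains ASV10, ASV2, ASV30, ASV33, ASV45, ASV5, ASV50, ASV52, ASV56, ASV59, ASV6, ASV61, ASV67, ASV72, ASV73, which are not in the proposed group, so the group is not monophyletic.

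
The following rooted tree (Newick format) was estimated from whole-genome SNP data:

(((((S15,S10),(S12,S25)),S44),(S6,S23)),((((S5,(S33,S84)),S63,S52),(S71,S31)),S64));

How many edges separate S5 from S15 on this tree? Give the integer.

The MRCA of S5 and S15 is the root of the tree.
From S5 up to that node: 5 branches. From S15 up to the same node: 5 branches. Total: 5 + 5 = 10.

10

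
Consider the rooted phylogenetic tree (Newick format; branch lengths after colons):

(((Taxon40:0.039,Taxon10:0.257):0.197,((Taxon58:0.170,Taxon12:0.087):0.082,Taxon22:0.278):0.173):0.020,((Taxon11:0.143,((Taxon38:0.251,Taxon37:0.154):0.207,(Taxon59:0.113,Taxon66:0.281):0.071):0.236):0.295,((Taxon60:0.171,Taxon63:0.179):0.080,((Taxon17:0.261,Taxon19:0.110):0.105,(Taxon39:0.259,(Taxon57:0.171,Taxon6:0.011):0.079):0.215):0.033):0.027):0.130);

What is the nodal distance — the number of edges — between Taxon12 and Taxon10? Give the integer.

The MRCA of Taxon12 and Taxon10 is the node subtending ((Taxon40,Taxon10),((Taxon58,Taxon12),Taxon22)).
From Taxon12 up to that node: 3 branches. From Taxon10 up to the same node: 2 branches. Total: 3 + 2 = 5.

5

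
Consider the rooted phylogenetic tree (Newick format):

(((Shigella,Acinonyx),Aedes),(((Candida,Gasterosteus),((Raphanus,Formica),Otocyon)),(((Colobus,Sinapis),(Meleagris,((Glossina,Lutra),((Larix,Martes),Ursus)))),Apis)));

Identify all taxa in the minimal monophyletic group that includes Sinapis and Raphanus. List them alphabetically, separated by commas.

Apis, Candida, Colobus, Formica, Gasterosteus, Glossina, Larix, Lutra, Martes, Meleagris, Otocyon, Raphanus, Sinapis, Ursus

Tracing Sinapis: it sits inside (Colobus,Sinapis).
Tracing Raphanus: it sits inside (Raphanus,Formica).
The smallest clade enclosing both is (((Candida,Gasterosteus),((Raphanus,Formica),Otocyon)),(((Colobus,Sinapis),(Meleagris,((Glossina,Lutra),((Larix,Martes),Ursus)))),Apis)); the answer is its 14 terminal taxa in alphabetical order.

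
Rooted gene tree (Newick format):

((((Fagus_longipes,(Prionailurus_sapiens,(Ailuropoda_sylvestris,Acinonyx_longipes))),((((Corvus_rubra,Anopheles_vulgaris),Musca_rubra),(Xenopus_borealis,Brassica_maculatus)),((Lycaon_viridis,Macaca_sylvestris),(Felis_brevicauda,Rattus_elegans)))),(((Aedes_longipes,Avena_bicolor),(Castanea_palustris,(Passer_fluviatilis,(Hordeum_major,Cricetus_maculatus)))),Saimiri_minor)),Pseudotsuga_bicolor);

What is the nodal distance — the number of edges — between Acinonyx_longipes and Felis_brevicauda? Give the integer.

The MRCA of Acinonyx_longipes and Felis_brevicauda is the node subtending ((Fagus_longipes,(Prionailurus_sapiens,(Ailuropoda_sylvestris,Acinonyx_longipes))),((((Corvus_rubra,Anopheles_vulgaris),Musca_rubra),(Xenopus_borealis,Brassica_maculatus)),((Lycaon_viridis,Macaca_sylvestris),(Felis_brevicauda,Rattus_elegans)))).
From Acinonyx_longipes up to that node: 4 branches. From Felis_brevicauda up to the same node: 4 branches. Total: 4 + 4 = 8.

8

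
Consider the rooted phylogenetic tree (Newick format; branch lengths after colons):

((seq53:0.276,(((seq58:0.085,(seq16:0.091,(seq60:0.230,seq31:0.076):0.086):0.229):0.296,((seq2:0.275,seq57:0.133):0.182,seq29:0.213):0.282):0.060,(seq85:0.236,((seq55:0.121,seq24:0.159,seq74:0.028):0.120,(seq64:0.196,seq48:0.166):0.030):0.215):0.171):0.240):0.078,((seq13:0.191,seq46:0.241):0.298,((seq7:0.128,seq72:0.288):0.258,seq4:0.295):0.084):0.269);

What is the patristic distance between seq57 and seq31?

The path runs seq57 → … → MRCA → … → seq31; the MRCA is the node subtending ((seq58,(seq16,(seq60,seq31))),((seq2,seq57),seq29)).
Branch lengths along that path: 0.133 + 0.182 + 0.282 + 0.296 + 0.229 + 0.086 + 0.076 = 1.284.

1.284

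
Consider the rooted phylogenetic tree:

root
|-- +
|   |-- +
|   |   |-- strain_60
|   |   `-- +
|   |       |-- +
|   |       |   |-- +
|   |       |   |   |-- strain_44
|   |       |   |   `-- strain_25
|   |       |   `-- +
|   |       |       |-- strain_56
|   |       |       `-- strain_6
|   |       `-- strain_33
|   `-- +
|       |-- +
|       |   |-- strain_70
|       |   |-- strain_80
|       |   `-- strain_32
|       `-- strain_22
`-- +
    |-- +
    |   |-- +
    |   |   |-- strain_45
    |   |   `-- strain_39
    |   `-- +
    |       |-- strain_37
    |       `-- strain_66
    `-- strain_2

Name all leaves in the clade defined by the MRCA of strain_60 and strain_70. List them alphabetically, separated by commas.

Tracing strain_60: it sits inside (strain_60,(((strain_44,strain_25),(strain_56,strain_6)),strain_33)).
Tracing strain_70: it sits inside (strain_70,strain_80,strain_32).
The smallest clade enclosing both is ((strain_60,(((strain_44,strain_25),(strain_56,strain_6)),strain_33)),((strain_70,strain_80,strain_32),strain_22)); the answer is its 10 terminal taxa in alphabetical order.

strain_22, strain_25, strain_32, strain_33, strain_44, strain_56, strain_6, strain_60, strain_70, strain_80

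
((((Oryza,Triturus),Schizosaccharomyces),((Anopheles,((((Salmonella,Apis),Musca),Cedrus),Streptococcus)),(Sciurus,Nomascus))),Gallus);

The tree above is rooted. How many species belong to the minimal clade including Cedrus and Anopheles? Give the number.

The MRCA of Cedrus and Anopheles is the node subtending (Anopheles,((((Salmonella,Apis),Musca),Cedrus),Streptococcus)).
That clade contains 6 terminal taxa: Anopheles, Apis, Cedrus, Musca, Salmonella, Streptococcus.

6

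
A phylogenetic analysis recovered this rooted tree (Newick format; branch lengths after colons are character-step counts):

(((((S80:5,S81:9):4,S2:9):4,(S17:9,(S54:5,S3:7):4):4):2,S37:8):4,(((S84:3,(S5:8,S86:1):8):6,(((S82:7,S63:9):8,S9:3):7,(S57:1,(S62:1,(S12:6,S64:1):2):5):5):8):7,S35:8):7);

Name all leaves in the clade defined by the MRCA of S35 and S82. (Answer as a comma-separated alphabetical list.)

Tracing S35: it sits inside (((S84,(S5,S86)),(((S82,S63),S9),(S57,(S62,(S12,S64))))),S35).
Tracing S82: it sits inside (S82,S63).
The smallest clade enclosing both is (((S84,(S5,S86)),(((S82,S63),S9),(S57,(S62,(S12,S64))))),S35); the answer is its 11 terminal taxa in alphabetical order.

S12, S35, S5, S57, S62, S63, S64, S82, S84, S86, S9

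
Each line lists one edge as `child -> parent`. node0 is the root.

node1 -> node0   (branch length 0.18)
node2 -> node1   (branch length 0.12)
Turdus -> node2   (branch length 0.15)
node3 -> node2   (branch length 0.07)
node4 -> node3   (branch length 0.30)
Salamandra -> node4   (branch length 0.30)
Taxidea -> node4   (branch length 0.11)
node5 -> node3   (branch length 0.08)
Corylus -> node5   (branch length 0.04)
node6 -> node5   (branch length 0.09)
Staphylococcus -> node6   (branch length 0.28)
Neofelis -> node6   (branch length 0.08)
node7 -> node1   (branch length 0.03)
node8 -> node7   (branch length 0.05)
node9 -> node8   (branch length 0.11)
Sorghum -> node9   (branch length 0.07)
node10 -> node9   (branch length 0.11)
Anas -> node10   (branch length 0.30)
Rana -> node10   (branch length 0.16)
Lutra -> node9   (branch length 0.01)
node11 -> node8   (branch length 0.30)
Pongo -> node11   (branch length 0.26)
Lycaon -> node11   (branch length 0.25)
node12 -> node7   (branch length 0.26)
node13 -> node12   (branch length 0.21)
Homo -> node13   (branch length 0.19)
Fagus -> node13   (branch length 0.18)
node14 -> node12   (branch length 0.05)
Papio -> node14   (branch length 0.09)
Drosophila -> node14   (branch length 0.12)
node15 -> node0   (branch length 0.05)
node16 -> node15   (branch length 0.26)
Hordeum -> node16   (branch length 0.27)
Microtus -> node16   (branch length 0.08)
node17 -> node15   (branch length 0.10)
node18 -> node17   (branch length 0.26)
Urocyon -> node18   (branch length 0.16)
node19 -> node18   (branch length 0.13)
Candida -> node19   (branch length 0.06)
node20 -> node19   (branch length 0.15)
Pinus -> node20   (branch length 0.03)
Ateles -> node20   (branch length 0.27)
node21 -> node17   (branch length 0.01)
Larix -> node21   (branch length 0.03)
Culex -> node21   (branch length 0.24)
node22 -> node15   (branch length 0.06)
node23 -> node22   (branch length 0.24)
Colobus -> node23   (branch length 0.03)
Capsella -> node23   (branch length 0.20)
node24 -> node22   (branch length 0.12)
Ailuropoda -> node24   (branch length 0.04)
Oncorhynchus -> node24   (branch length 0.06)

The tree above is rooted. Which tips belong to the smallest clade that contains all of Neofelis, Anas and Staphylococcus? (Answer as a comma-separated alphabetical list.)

Anas, Corylus, Drosophila, Fagus, Homo, Lutra, Lycaon, Neofelis, Papio, Pongo, Rana, Salamandra, Sorghum, Staphylococcus, Taxidea, Turdus

Tracing Neofelis: it sits inside (Staphylococcus,Neofelis).
Tracing Anas: it sits inside (Anas,Rana).
Tracing Staphylococcus: it sits inside (Staphylococcus,Neofelis).
The smallest clade enclosing all 3 is ((Turdus,((Salamandra,Taxidea),(Corylus,(Staphylococcus,Neofelis)))),(((Sorghum,(Anas,Rana),Lutra),(Pongo,Lycaon)),((Homo,Fagus),(Papio,Drosophila)))); the answer is its 16 terminal taxa in alphabetical order.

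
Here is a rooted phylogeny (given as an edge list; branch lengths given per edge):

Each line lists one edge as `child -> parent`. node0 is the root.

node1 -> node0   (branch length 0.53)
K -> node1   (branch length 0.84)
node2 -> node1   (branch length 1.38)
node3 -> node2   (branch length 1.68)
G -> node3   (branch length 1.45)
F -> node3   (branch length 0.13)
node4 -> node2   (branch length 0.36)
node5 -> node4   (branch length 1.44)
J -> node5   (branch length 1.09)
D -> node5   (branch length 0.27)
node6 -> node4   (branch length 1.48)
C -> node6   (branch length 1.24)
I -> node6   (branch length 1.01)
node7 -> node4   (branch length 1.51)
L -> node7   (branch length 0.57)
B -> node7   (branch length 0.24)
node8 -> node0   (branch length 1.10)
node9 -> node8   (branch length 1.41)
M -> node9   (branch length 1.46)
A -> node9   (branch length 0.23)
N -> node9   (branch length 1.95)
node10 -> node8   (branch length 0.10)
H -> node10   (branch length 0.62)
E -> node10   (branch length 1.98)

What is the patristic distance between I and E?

The path runs I → … → MRCA → … → E; the MRCA is the root of the tree.
Branch lengths along that path: 1.01 + 1.48 + 0.36 + 1.38 + 0.53 + 1.10 + 0.10 + 1.98 = 7.94.

7.94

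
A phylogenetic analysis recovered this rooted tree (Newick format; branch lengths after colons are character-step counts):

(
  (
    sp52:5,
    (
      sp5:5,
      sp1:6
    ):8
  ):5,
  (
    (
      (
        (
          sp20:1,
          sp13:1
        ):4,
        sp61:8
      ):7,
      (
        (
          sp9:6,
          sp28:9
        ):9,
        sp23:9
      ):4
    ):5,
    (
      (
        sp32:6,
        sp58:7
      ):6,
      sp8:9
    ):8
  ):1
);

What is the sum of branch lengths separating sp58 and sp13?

The path runs sp58 → … → MRCA → … → sp13; the MRCA is the node subtending ((((sp20,sp13),sp61),((sp9,sp28),sp23)),((sp32,sp58),sp8)).
Branch lengths along that path: 7 + 6 + 8 + 5 + 7 + 4 + 1 = 38.

38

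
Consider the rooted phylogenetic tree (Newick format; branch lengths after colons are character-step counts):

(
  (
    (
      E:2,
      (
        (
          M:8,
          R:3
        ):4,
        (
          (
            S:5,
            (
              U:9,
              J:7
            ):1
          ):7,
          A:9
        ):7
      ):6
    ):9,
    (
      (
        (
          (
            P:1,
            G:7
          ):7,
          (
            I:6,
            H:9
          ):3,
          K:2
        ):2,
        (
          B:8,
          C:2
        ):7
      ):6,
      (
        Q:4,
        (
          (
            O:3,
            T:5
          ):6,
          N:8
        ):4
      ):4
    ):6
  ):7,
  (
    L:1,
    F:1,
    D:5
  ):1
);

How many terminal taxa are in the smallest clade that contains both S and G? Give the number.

18

The MRCA of S and G is the node subtending ((E,((M,R),((S,(U,J)),A))),((((P,G),(I,H),K),(B,C)),(Q,((O,T),N)))).
That clade contains 18 terminal taxa: A, B, C, E, G, H, I, J, K, M, N, O, P, Q, R, S, T, U.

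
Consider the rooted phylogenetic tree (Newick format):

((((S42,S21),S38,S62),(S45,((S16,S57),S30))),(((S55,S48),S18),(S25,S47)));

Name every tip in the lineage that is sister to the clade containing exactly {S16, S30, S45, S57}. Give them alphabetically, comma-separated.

The clade containing exactly {S16, S30, S45, S57} attaches to the tree at the node subtending (((S42,S21),S38,S62),(S45,((S16,S57),S30))).
The other lineage descending from that same node — the sister group — is ((S42,S21),S38,S62); its 4 tips in alphabetical order are the answer.

S21, S38, S42, S62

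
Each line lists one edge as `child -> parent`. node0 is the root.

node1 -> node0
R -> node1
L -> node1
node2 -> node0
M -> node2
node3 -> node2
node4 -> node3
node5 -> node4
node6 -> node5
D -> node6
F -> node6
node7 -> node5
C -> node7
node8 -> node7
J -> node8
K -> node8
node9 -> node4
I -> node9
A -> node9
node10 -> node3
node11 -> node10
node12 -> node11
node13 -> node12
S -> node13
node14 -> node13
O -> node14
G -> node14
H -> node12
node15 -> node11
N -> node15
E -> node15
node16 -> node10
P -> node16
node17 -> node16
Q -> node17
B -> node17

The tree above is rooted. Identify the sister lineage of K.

K attaches to the tree at the node subtending (J,K).
The other lineage descending from that same node — the sister group — is the single tip J.

J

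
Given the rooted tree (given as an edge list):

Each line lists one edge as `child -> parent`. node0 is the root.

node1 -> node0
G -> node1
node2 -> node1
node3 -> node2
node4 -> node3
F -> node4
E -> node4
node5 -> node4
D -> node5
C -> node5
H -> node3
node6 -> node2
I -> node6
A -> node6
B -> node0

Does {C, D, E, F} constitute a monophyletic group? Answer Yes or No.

The most recent common ancestor of these taxa subtends (F,E,(D,C)).
That clade has exactly 4 tips — every listed taxon and nothing else — so the group is monophyletic.

Yes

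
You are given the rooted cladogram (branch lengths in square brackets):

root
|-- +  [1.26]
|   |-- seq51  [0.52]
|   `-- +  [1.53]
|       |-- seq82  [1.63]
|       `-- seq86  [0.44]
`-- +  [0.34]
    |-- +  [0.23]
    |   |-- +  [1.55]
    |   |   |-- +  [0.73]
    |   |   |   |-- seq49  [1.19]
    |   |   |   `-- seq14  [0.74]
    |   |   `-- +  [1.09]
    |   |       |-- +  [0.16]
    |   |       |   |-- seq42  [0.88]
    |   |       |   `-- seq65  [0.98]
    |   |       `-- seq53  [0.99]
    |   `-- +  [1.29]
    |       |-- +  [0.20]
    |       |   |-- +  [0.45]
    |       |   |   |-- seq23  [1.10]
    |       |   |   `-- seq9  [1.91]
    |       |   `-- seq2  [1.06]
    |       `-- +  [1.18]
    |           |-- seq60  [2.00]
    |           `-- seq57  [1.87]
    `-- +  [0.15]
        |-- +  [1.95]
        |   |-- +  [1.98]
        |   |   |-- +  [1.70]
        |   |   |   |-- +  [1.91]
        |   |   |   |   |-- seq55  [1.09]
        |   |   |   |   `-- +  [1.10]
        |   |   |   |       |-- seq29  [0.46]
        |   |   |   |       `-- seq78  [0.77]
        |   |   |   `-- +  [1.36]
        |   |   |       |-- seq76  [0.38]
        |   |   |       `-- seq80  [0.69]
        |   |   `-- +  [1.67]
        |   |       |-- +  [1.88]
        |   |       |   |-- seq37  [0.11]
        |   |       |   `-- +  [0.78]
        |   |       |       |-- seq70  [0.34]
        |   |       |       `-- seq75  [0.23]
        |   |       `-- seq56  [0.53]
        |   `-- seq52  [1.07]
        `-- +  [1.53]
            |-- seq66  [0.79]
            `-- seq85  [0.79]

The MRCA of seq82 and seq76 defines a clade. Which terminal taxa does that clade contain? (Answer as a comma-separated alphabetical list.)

seq14, seq2, seq23, seq29, seq37, seq42, seq49, seq51, seq52, seq53, seq55, seq56, seq57, seq60, seq65, seq66, seq70, seq75, seq76, seq78, seq80, seq82, seq85, seq86, seq9

Tracing seq82: it sits inside (seq82,seq86).
Tracing seq76: it sits inside (seq76,seq80).
The smallest clade enclosing both is the whole tree (their MRCA is the root), so the answer is all 25 tips in alphabetical order.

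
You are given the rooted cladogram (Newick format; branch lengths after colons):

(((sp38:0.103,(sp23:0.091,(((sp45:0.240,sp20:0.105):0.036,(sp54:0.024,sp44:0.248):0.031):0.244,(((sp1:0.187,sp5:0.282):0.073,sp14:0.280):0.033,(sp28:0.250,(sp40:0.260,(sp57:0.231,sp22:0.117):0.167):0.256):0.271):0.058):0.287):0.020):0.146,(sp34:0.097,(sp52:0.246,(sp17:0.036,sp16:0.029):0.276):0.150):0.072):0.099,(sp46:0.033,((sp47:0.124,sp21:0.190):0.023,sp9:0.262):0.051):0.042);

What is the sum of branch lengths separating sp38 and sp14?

The path runs sp38 → … → MRCA → … → sp14; the MRCA is the node subtending (sp38,(sp23,(((sp45,sp20),(sp54,sp44)),(((sp1,sp5),sp14),(sp28,(sp40,(sp57,sp22))))))).
Branch lengths along that path: 0.103 + 0.020 + 0.287 + 0.058 + 0.033 + 0.280 = 0.781.

0.781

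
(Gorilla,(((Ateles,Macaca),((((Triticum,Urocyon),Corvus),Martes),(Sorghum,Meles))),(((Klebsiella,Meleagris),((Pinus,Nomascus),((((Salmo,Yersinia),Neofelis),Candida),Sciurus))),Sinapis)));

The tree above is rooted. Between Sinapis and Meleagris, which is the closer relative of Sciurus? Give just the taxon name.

The MRCA of Sciurus and Meleagris subtends ((Klebsiella,Meleagris),((Pinus,Nomascus),((((Salmo,Yersinia),Neofelis),Candida),Sciurus))) (9 taxa).
The MRCA of Sciurus and Sinapis subtends (((Klebsiella,Meleagris),((Pinus,Nomascus),((((Salmo,Yersinia),Neofelis),Candida),Sciurus))),Sinapis) (10 taxa).
The first is nested inside the second, so Sciurus shares a more recent common ancestor with Meleagris.

Meleagris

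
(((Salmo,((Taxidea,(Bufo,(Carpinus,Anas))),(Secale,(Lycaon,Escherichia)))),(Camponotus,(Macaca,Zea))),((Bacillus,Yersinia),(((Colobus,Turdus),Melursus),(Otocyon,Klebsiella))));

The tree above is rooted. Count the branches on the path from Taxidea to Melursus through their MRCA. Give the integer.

The MRCA of Taxidea and Melursus is the root of the tree.
From Taxidea up to that node: 5 branches. From Melursus up to the same node: 4 branches. Total: 5 + 4 = 9.

9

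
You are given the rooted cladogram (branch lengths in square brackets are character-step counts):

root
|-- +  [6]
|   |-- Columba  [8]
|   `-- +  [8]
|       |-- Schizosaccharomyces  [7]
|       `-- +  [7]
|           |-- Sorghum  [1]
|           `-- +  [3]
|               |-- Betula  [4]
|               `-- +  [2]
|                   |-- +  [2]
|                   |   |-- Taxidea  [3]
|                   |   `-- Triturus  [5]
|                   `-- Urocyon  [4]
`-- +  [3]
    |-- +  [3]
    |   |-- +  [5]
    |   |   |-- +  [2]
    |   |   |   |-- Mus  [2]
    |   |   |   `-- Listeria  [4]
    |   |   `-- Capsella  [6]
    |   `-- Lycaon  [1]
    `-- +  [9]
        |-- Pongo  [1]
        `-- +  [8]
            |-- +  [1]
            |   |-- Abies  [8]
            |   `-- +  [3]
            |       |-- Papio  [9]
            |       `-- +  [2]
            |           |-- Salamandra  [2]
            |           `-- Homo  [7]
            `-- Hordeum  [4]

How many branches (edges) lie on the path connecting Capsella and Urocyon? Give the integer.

The MRCA of Capsella and Urocyon is the root of the tree.
From Capsella up to that node: 4 branches. From Urocyon up to the same node: 6 branches. Total: 4 + 6 = 10.

10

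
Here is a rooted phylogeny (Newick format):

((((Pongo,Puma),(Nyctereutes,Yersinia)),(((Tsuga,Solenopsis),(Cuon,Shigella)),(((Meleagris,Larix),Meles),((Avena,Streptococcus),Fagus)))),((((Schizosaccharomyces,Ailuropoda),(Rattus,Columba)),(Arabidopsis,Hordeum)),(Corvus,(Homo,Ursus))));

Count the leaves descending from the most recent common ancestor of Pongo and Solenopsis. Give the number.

14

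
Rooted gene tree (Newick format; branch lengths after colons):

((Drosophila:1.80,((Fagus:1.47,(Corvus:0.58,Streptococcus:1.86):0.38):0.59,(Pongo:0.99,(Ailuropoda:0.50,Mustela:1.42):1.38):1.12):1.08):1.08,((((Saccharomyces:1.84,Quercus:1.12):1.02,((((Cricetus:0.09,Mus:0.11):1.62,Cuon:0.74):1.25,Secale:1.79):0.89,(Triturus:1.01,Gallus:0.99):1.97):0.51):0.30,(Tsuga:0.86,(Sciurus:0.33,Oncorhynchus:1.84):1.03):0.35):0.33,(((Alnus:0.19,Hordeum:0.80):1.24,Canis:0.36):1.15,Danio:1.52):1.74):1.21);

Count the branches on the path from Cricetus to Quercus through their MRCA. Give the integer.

The MRCA of Cricetus and Quercus is the node subtending ((Saccharomyces,Quercus),((((Cricetus,Mus),Cuon),Secale),(Triturus,Gallus))).
From Cricetus up to that node: 5 branches. From Quercus up to the same node: 2 branches. Total: 5 + 2 = 7.

7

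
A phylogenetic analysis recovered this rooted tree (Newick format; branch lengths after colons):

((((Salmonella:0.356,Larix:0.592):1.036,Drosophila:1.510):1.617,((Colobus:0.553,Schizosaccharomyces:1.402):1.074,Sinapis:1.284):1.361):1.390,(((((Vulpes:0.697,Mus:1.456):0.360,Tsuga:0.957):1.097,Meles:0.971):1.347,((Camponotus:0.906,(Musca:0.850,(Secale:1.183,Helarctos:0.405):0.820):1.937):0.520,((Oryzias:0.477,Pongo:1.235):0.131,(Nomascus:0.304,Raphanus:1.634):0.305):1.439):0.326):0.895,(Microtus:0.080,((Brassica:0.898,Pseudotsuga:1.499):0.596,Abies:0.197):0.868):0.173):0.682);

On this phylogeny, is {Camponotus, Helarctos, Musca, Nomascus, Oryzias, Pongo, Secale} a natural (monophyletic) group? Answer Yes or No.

The MRCA of the listed taxa subtends ((Camponotus,(Musca,(Secale,Helarctos))),((Oryzias,Pongo),(Nomascus,Raphanus))).
That clade also contains Raphanus, which is not in the proposed group, so the group is not monophyletic.

No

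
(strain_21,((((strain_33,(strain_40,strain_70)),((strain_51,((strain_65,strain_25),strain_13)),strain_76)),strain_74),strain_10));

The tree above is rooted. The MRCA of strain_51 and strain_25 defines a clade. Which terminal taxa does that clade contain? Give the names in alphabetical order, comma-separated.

Tracing strain_51: it sits inside (strain_51,((strain_65,strain_25),strain_13)).
Tracing strain_25: it sits inside (strain_65,strain_25).
The smallest clade enclosing both is (strain_51,((strain_65,strain_25),strain_13)); the answer is its 4 terminal taxa in alphabetical order.

strain_13, strain_25, strain_51, strain_65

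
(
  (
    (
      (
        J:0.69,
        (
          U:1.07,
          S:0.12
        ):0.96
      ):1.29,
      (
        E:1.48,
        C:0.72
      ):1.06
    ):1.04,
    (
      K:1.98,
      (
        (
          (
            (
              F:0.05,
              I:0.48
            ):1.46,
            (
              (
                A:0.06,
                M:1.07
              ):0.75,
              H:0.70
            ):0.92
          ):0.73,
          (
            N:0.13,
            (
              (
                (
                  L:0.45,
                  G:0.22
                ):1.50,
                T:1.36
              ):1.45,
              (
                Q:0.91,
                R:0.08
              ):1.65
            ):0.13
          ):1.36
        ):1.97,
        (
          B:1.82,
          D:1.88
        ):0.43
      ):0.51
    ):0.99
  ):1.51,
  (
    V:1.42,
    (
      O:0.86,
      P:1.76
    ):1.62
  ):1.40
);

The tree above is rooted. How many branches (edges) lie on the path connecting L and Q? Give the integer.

The MRCA of L and Q is the node subtending (((L,G),T),(Q,R)).
From L up to that node: 3 branches. From Q up to the same node: 2 branches. Total: 3 + 2 = 5.

5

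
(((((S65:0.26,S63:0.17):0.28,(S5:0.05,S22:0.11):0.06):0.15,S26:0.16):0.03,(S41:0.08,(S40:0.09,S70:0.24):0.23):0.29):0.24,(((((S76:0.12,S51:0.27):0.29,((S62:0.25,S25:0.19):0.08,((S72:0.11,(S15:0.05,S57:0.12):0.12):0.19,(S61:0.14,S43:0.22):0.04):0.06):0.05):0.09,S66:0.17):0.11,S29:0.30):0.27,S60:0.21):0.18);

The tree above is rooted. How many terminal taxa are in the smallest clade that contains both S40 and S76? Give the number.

The MRCA of S40 and S76 is the root, so the clade is the entire tree.
That clade contains 20 terminal taxa: S15, S22, S25, S26, S29, S40, S41, S43, S5, S51, S57, S60, S61, S62, S63, S65, S66, S70, S72, S76.

20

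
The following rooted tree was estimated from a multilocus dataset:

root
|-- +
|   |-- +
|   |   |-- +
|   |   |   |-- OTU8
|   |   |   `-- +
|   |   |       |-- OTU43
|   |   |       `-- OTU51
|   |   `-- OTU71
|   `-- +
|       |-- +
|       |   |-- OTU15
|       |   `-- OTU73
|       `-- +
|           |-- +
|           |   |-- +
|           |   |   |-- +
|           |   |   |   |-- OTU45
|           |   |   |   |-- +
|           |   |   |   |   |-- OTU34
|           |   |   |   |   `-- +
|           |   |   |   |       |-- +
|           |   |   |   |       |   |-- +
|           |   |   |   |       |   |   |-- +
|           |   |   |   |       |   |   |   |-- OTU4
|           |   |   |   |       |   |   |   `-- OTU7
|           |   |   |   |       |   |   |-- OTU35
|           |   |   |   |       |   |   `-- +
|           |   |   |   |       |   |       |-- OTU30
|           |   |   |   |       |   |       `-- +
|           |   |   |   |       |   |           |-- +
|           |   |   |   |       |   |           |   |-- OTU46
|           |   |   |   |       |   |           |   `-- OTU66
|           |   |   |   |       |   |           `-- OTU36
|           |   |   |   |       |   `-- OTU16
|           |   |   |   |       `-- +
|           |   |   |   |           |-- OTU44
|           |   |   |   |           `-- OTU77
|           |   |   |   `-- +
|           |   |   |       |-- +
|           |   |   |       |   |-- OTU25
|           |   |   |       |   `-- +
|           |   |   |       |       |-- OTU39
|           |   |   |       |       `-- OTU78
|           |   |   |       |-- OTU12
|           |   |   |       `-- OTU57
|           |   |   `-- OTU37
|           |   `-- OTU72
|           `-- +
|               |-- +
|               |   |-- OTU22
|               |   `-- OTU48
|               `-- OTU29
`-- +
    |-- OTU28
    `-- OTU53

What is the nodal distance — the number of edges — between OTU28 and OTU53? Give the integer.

The MRCA of OTU28 and OTU53 is the node subtending (OTU28,OTU53).
From OTU28 up to that node: 1 branch. From OTU53 up to the same node: 1 branch. Total: 1 + 1 = 2.

2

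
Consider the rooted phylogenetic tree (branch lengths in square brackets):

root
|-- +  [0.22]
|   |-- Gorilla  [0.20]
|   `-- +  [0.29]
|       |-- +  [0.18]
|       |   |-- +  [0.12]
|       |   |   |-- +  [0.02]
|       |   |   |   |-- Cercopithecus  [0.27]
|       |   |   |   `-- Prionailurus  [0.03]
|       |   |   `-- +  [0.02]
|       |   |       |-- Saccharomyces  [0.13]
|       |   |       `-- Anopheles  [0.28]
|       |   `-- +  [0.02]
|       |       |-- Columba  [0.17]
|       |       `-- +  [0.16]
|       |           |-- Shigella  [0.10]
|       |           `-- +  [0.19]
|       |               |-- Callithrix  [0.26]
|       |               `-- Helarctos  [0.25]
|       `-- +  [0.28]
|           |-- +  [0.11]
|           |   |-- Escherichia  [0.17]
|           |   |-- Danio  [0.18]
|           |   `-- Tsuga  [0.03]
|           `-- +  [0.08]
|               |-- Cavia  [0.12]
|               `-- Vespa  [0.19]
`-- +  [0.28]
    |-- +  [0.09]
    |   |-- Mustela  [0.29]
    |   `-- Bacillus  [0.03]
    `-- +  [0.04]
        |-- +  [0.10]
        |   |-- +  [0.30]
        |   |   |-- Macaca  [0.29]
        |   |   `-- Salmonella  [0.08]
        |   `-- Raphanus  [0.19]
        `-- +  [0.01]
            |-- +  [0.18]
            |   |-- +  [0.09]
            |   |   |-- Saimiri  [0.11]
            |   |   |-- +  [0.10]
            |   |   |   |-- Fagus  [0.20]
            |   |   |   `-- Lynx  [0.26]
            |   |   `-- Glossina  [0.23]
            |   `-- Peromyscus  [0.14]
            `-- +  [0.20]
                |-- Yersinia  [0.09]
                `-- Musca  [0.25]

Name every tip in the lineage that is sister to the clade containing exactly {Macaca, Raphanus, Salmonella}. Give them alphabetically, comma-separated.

Fagus, Glossina, Lynx, Musca, Peromyscus, Saimiri, Yersinia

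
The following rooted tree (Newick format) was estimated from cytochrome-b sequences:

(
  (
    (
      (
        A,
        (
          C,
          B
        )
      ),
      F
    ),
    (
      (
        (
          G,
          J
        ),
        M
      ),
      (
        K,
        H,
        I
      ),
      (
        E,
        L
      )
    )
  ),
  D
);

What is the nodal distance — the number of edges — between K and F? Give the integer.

The MRCA of K and F is the node subtending (((A,(C,B)),F),(((G,J),M),(K,H,I),(E,L))).
From K up to that node: 3 branches. From F up to the same node: 2 branches. Total: 3 + 2 = 5.

5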